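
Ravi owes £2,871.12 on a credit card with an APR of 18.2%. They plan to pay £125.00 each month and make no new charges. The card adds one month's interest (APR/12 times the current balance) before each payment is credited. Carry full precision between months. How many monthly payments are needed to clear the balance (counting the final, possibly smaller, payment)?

29 months

Monthly rate r = 18.2%/12 = 1.51667% = 0.0151667.
Recurrence: B ← B·(1+r) − £125.00.
Month 1: interest £43.55; balance after payment £2,789.67.
Month 2: interest £42.31; balance after payment £2,706.98.
Closed form: n = −ln(1 − rB₀/P)/ln(1+r) = −ln(0.65164)/ln(1.01517) ≈ 28.451, so the balance reaches zero during payment 29.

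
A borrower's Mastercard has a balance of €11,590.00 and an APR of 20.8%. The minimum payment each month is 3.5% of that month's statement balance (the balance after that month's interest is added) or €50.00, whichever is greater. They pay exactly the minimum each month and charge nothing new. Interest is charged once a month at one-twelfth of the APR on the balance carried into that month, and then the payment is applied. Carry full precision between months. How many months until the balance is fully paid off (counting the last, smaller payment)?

154 months

Monthly rate r = 20.8%/12 = 1.73333% = 0.0173333.
While 3.5% of the post-interest balance exceeds €50.00, each month B ← (B·(1+r))·(1 − 0.035), i.e. B shrinks by the factor (1+r)·0.965 = 0.98173.
This holds for months 1–115. Entering month 116 the balance is €1,389.96; 3.5% of the post-interest balance is now below €50.00, so the flat €50.00 minimum applies from here.
From month 116 a fixed €50.00 at rate r clears €1,389.96 in 39 more payments. Total: 115 + 39 = 154 months.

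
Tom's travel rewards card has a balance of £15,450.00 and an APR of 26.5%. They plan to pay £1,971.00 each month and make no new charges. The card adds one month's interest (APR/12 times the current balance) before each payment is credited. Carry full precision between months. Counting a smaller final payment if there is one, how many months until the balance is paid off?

9 months

Monthly rate r = 26.5%/12 = 2.20833% = 0.0220833.
Recurrence: B ← B·(1+r) − £1,971.00.
Month 1: interest £341.19; balance after payment £13,820.19.
Month 2: interest £305.20; balance after payment £12,154.38.
Closed form: n = −ln(1 − rB₀/P)/ln(1+r) = −ln(0.8269)/ln(1.02208) ≈ 8.702, so the balance reaches zero during payment 9.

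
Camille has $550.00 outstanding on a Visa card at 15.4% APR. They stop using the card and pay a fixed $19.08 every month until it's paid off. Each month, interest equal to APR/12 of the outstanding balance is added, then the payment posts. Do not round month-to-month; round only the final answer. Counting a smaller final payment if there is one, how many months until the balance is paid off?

Monthly rate r = 15.4%/12 = 1.28333% = 0.0128333.
Recurrence: B ← B·(1+r) − $19.08.
Month 1: interest $7.06; balance after payment $537.98.
Month 2: interest $6.90; balance after payment $525.80.
Closed form: n = −ln(1 − rB₀/P)/ln(1+r) = −ln(0.63007)/ln(1.01283) ≈ 36.225, so the balance reaches zero during payment 37.

37 payments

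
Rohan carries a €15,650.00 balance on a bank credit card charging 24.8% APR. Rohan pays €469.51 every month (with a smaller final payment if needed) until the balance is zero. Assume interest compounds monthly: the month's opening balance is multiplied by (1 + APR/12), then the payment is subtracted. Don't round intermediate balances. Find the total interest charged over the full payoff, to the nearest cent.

€11,148.34

Monthly rate r = 24.8%/12 = 2.06667% = 0.0206667.
Payoff takes n = ⌈−ln(1 − rB₀/P)/ln(1+r)⌉ = ⌈57.077⌉ = 58 payments; the last is €36.27.
Total paid = 57·€469.51 + €36.27 = €26,798.34.
Total interest = total paid − principal = €26,798.34 − €15,650.00 = €11,148.34.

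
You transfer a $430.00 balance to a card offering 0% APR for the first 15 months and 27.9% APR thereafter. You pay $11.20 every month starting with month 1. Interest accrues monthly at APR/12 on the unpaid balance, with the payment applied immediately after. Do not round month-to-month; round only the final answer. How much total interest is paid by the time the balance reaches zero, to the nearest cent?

$120.55

Promo months 1–15 at r₀ = 0%/12 = 0; months 16+ at r₁ = 27.9%/12 = 0.02325.
After month 15 (no interest yet): B = $430.00 − 15·$11.20 = $262.00.
Then at r₁ with $11.20/mo: n₂ = −ln(1 − r₁·B/P)/ln(1+r₁) ≈ 34.15 → 35 more payments.
Total paid = 49·$11.20 + $1.75 = $550.55; interest = $550.55 − $430.00 = $120.55.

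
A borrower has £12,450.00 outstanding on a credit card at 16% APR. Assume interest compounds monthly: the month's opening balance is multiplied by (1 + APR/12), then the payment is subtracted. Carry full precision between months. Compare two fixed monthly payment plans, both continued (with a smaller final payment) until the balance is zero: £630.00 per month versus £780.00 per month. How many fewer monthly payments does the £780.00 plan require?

5 fewer payments

Monthly rate r = 16%/12 = 1.33333% = 0.0133333.
At £630.00/mo: n = ⌈−ln(1 − rB₀/P)/ln(1+r)⌉ = 24 payments (last £57.18); total interest = total paid − £12,450.00 = £2,097.18.
At £780.00/mo: 19 payments (last £52.43); total interest £1,642.43.
Payments saved = 24 − 19 = 5.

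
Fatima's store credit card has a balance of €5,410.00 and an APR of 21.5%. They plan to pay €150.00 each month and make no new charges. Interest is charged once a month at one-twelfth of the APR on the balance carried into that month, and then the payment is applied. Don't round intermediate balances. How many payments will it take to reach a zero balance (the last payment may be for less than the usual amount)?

59 months

Monthly rate r = 21.5%/12 = 1.79167% = 0.0179167.
Recurrence: B ← B·(1+r) − €150.00.
Month 1: interest €96.93; balance after payment €5,356.93.
Month 2: interest €95.98; balance after payment €5,302.91.
Closed form: n = −ln(1 − rB₀/P)/ln(1+r) = −ln(0.35381)/ln(1.01792) ≈ 58.509, so the balance reaches zero during payment 59.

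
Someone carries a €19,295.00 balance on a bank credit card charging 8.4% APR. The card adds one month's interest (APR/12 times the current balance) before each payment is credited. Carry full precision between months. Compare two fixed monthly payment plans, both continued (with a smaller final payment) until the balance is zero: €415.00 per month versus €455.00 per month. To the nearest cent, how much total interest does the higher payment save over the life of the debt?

€451.90

Monthly rate r = 8.4%/12 = 0.7% = 0.007.
At €415.00/mo: n = ⌈−ln(1 − rB₀/P)/ln(1+r)⌉ = 57 payments (last €184.00); total interest = total paid − €19,295.00 = €4,129.00.
At €455.00/mo: 51 payments (last €222.10); total interest €3,677.10.
Interest saved = €4,129.00 − €3,677.10 = €451.90.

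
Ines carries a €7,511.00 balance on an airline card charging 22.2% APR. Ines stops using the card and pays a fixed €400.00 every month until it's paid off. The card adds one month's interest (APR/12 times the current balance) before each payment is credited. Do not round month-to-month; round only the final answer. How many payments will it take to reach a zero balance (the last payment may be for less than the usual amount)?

Monthly rate r = 22.2%/12 = 1.85% = 0.0185.
Recurrence: B ← B·(1+r) − €400.00.
Month 1: interest €138.95; balance after payment €7,249.95.
Month 2: interest €134.12; balance after payment €6,984.08.
Closed form: n = −ln(1 − rB₀/P)/ln(1+r) = −ln(0.65262)/ln(1.0185) ≈ 23.281, so the balance reaches zero during payment 24.

24 payments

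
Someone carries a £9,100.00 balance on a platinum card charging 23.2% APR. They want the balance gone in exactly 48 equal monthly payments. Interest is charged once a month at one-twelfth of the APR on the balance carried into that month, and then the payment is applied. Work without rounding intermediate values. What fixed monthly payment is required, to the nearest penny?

£292.67

Monthly rate r = 23.2%/12 = 1.93333% = 0.0193333.
Level-payment amortization: P = B₀·r / (1 − (1+r)^(−n)) = 9100.00·0.0193333 / (1 − 1.01933^(−48)).
Denominator 1 − (1+r)^(−48) = 0.601139403.
P = 175.933 / 0.601139403 ≈ 292.67.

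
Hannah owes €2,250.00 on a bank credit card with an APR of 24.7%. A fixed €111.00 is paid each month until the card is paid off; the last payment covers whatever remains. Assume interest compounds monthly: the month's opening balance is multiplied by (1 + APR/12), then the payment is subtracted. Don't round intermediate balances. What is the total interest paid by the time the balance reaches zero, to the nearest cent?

€692.01

Monthly rate r = 24.7%/12 = 2.05833% = 0.0205833.
Payoff takes n = ⌈−ln(1 − rB₀/P)/ln(1+r)⌉ = ⌈26.502⌉ = 27 payments; the last is €56.01.
Total paid = 26·€111.00 + €56.01 = €2,942.01.
Total interest = total paid − principal = €2,942.01 − €2,250.00 = €692.01.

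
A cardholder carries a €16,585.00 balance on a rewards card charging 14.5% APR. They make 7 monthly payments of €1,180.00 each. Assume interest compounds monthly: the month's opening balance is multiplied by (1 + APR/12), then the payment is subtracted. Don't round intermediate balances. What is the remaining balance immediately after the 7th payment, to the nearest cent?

Monthly rate r = 14.5%/12 = 1.20833% = 0.0120833.
Each month: B ← B·(1+r) − €1,180.00.
Month 1: interest €200.40; balance after payment €15,605.40.
Month 2: interest €188.57; balance after payment €14,613.97.
Month 3: interest €176.59; balance after payment €13,610.55.
Month 4: interest €164.46; balance after payment €12,595.01.
Month 5: interest €152.19; balance after payment €11,567.20.
Month 6: interest €139.77; balance after payment €10,526.97.
Month 7: interest €127.20; balance after payment €9,474.17.

€9,474.17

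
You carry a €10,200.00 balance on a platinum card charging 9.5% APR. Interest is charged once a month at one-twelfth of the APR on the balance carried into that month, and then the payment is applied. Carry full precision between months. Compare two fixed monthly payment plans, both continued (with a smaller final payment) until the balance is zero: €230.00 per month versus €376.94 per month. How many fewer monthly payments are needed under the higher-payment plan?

24 fewer payments

Monthly rate r = 9.5%/12 = 0.791667% = 0.00791667.
At €230.00/mo: n = ⌈−ln(1 − rB₀/P)/ln(1+r)⌉ = 55 payments (last €193.79); total interest = total paid − €10,200.00 = €2,413.79.
At €376.94/mo: 31 payments (last €216.43); total interest €1,324.63.
Payments saved = 55 − 31 = 24.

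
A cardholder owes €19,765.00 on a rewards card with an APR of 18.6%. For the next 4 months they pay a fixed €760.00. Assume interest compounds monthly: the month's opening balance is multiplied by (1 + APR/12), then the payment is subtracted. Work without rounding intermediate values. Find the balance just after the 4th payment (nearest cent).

€17,907.80

Monthly rate r = 18.6%/12 = 1.55% = 0.0155.
Each month: B ← B·(1+r) − €760.00.
Month 1: interest €306.36; balance after payment €19,311.36.
Month 2: interest €299.33; balance after payment €18,850.68.
Month 3: interest €292.19; balance after payment €18,382.87.
Month 4: interest €284.93; balance after payment €17,907.80.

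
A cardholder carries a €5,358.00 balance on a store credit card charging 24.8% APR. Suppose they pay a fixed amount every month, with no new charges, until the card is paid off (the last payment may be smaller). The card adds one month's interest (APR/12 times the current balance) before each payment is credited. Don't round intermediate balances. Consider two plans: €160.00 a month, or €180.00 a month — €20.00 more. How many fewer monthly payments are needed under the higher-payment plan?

11 fewer payments

Monthly rate r = 24.8%/12 = 2.06667% = 0.0206667.
At €160.00/mo: n = ⌈−ln(1 − rB₀/P)/ln(1+r)⌉ = 58 payments (last €93.53); total interest = total paid − €5,358.00 = €3,855.53.
At €180.00/mo: 47 payments (last €123.57); total interest €3,045.57.
Payments saved = 58 − 47 = 11.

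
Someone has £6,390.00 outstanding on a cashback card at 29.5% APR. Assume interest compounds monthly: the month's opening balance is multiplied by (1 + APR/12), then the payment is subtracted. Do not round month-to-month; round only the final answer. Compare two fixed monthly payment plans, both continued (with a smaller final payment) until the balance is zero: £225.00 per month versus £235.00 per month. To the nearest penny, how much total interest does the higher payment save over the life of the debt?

Monthly rate r = 29.5%/12 = 2.45833% = 0.0245833.
At £225.00/mo: n = ⌈−ln(1 − rB₀/P)/ln(1+r)⌉ = 50 payments (last £73.47); total interest = total paid − £6,390.00 = £4,708.47.
At £235.00/mo: 46 payments (last £108.39); total interest £4,293.39.
Interest saved = £4,708.47 − £4,293.39 = £415.08.

£415.08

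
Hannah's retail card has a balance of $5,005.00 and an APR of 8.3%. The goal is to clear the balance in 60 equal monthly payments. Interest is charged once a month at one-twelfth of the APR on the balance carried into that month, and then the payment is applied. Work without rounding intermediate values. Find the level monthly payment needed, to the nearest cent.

Monthly rate r = 8.3%/12 = 0.691667% = 0.00691667.
Level-payment amortization: P = B₀·r / (1 − (1+r)^(−n)) = 5005.00·0.00691667 / (1 − 1.00692^(−60)).
Denominator 1 − (1+r)^(−60) = 0.338715667.
P = 34.6179 / 0.338715667 ≈ 102.20.

$102.20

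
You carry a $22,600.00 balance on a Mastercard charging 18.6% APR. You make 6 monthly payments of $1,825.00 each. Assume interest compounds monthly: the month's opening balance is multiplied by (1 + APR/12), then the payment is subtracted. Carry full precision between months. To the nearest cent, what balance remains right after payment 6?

$13,401.76

Monthly rate r = 18.6%/12 = 1.55% = 0.0155.
Each month: B ← B·(1+r) − $1,825.00.
Month 1: interest $350.30; balance after payment $21,125.30.
Month 2: interest $327.44; balance after payment $19,627.74.
Month 3: interest $304.23; balance after payment $18,106.97.
Month 4: interest $280.66; balance after payment $16,562.63.
Month 5: interest $256.72; balance after payment $14,994.35.
Month 6: interest $232.41; balance after payment $13,401.76.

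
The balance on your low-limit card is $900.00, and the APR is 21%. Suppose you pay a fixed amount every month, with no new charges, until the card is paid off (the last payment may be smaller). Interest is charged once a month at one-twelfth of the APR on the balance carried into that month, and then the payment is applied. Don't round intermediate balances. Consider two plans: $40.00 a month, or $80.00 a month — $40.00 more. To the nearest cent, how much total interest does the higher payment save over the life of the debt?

$142.77

Monthly rate r = 21%/12 = 1.75% = 0.0175.
At $40.00/mo: n = ⌈−ln(1 − rB₀/P)/ln(1+r)⌉ = 29 payments (last $33.94); total interest = total paid − $900.00 = $253.94.
At $80.00/mo: 13 payments (last $51.17); total interest $111.17.
Interest saved = $253.94 − $111.17 = $142.77.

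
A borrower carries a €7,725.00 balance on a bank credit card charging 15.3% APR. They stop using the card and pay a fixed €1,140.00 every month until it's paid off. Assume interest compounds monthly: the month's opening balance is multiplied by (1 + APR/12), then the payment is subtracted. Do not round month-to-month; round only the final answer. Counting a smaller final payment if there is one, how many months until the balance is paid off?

8 payments

Monthly rate r = 15.3%/12 = 1.275% = 0.01275.
Recurrence: B ← B·(1+r) − €1,140.00.
Month 1: interest €98.49; balance after payment €6,683.49.
Month 2: interest €85.21; balance after payment €5,628.71.
Closed form: n = −ln(1 − rB₀/P)/ln(1+r) = −ln(0.9136)/ln(1.01275) ≈ 7.132, so the balance reaches zero during payment 8.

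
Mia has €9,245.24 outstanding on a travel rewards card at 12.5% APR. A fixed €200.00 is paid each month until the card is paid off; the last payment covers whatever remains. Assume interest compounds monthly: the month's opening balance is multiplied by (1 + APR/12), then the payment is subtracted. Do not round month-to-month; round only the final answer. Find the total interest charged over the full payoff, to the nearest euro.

Monthly rate r = 12.5%/12 = 1.04167% = 0.0104167.
Payoff takes n = ⌈−ln(1 − rB₀/P)/ln(1+r)⌉ = ⌈63.386⌉ = 64 payments; the last is €77.52.
Total paid = 63·€200.00 + €77.52 = €12,677.52.
Total interest = total paid − principal = €12,677.52 − €9,245.24 = €3,432.28.

€3,432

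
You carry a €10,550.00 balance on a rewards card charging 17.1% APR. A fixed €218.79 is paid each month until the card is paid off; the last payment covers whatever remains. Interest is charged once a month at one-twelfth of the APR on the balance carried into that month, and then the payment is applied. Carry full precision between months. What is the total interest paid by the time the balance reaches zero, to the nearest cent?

€7,417.54

Monthly rate r = 17.1%/12 = 1.425% = 0.01425.
Payoff takes n = ⌈−ln(1 − rB₀/P)/ln(1+r)⌉ = ⌈82.122⌉ = 83 payments; the last is €26.76.
Total paid = 82·€218.79 + €26.76 = €17,967.54.
Total interest = total paid − principal = €17,967.54 − €10,550.00 = €7,417.54.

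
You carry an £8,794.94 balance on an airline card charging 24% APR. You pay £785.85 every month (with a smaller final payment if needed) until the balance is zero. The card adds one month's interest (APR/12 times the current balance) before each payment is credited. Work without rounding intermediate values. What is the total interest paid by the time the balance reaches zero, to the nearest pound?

Monthly rate r = 24%/12 = 2% = 0.02.
Payoff takes n = ⌈−ln(1 − rB₀/P)/ln(1+r)⌉ = ⌈12.796⌉ = 13 payments; the last is £626.50.
Total paid = 12·£785.85 + £626.50 = £10,056.70.
Total interest = total paid − principal = £10,056.70 − £8,794.94 = £1,261.76.

£1,262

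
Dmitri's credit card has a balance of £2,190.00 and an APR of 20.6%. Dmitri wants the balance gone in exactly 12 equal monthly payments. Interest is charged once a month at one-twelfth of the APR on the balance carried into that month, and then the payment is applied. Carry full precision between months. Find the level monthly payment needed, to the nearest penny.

Monthly rate r = 20.6%/12 = 1.71667% = 0.0171667.
Level-payment amortization: P = B₀·r / (1 − (1+r)^(−n)) = 2190.00·0.0171667 / (1 − 1.01717^(−12)).
Denominator 1 − (1+r)^(−12) = 0.184742946.
P = 37.595 / 0.184742946 ≈ 203.50.

£203.50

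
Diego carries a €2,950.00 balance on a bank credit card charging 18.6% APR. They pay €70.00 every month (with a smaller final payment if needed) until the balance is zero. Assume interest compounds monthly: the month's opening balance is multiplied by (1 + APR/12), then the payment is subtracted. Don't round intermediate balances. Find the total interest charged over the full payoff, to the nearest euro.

€1,870

Monthly rate r = 18.6%/12 = 1.55% = 0.0155.
Payoff takes n = ⌈−ln(1 − rB₀/P)/ln(1+r)⌉ = ⌈68.854⌉ = 69 payments; the last is €59.84.
Total paid = 68·€70.00 + €59.84 = €4,819.84.
Total interest = total paid − principal = €4,819.84 − €2,950.00 = €1,869.84.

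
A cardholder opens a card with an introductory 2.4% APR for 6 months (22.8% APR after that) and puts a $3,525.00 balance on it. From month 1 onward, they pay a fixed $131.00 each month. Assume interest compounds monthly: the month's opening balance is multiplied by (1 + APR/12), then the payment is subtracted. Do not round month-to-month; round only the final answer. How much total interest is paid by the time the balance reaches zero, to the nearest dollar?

Promo months 1–6 at r₀ = 2.4%/12 = 0.002; months 7+ at r₁ = 22.8%/12 = 0.019.
After month 6: iterate B ← B·(1+r₀) − $131.00 for 6 months → $2,777.57.
Then at r₁ with $131.00/mo: n₂ = −ln(1 − r₁·B/P)/ln(1+r₁) ≈ 27.39 → 28 more payments.
Total paid = 33·$131.00 + $51.84 = $4,374.84; interest = $4,374.84 − $3,525.00 = $849.84.

$850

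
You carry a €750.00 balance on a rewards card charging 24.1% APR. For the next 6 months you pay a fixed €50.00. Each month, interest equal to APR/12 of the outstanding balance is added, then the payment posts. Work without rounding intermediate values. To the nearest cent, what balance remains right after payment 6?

€529.56

Monthly rate r = 24.1%/12 = 2.00833% = 0.0200833.
Each month: B ← B·(1+r) − €50.00.
Month 1: interest €15.06; balance after payment €715.06.
Month 2: interest €14.36; balance after payment €679.42.
Month 3: interest €13.65; balance after payment €643.07.
Month 4: interest €12.91; balance after payment €605.98.
Month 5: interest €12.17; balance after payment €568.15.
Month 6: interest €11.41; balance after payment €529.56.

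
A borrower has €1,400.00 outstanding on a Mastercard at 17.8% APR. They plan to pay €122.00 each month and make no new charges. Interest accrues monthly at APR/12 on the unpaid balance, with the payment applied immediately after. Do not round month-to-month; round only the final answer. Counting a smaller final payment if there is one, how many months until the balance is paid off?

Monthly rate r = 17.8%/12 = 1.48333% = 0.0148333.
Recurrence: B ← B·(1+r) − €122.00.
Month 1: interest €20.77; balance after payment €1,298.77.
Month 2: interest €19.27; balance after payment €1,196.03.
Closed form: n = −ln(1 − rB₀/P)/ln(1+r) = −ln(0.82978)/ln(1.01483) ≈ 12.672, so the balance reaches zero during payment 13.

13 payments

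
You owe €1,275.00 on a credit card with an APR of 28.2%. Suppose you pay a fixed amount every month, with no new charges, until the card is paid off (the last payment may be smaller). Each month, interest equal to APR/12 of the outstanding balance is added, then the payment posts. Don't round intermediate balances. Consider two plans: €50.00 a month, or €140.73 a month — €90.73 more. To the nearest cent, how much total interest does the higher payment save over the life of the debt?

€517.64

Monthly rate r = 28.2%/12 = 2.35% = 0.0235.
At €50.00/mo: n = ⌈−ln(1 − rB₀/P)/ln(1+r)⌉ = 40 payments (last €18.48); total interest = total paid − €1,275.00 = €693.48.
At €140.73/mo: 11 payments (last €43.54); total interest €175.84.
Interest saved = €693.48 − €175.84 = €517.64.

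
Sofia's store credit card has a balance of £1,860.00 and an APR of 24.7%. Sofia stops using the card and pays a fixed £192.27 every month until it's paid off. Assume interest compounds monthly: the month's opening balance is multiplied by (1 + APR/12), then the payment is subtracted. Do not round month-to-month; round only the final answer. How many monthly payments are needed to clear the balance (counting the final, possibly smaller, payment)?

11 payments

Monthly rate r = 24.7%/12 = 2.05833% = 0.0205833.
Recurrence: B ← B·(1+r) − £192.27.
Month 1: interest £38.28; balance after payment £1,706.02.
Month 2: interest £35.12; balance after payment £1,548.86.
Closed form: n = −ln(1 − rB₀/P)/ln(1+r) = −ln(0.80088)/ln(1.02058) ≈ 10.898, so the balance reaches zero during payment 11.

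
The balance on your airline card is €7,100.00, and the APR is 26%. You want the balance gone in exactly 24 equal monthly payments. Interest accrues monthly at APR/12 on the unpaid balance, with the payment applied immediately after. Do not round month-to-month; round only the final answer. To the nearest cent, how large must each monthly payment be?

Monthly rate r = 26%/12 = 2.16667% = 0.0216667.
Level-payment amortization: P = B₀·r / (1 − (1+r)^(−n)) = 7100.00·0.0216667 / (1 − 1.02167^(−24)).
Denominator 1 − (1+r)^(−24) = 0.402168739.
P = 153.833 / 0.402168739 ≈ 382.51.

€382.51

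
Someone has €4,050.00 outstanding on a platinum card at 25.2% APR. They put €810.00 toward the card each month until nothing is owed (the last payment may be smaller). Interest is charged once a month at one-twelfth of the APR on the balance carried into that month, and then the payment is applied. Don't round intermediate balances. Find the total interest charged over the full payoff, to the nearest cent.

€275.45

Monthly rate r = 25.2%/12 = 2.1% = 0.021.
Payoff takes n = ⌈−ln(1 − rB₀/P)/ln(1+r)⌉ = ⌈5.338⌉ = 6 payments; the last is €275.45.
Total paid = 5·€810.00 + €275.45 = €4,325.45.
Total interest = total paid − principal = €4,325.45 − €4,050.00 = €275.45.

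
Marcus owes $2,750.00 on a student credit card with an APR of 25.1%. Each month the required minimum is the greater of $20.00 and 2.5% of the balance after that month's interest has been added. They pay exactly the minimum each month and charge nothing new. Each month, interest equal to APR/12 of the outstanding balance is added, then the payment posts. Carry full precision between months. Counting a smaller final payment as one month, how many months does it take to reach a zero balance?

Monthly rate r = 25.1%/12 = 2.09167% = 0.0209167.
While 2.5% of the post-interest balance exceeds $20.00, each month B ← (B·(1+r))·(1 − 0.025), i.e. B shrinks by the factor (1+r)·0.975 = 0.99539.
This holds for months 1–272. Entering month 273 the balance is $783.34; 2.5% of the post-interest balance is now below $20.00, so the flat $20.00 minimum applies from here.
From month 273 a fixed $20.00 at rate r clears $783.34 in 83 more payments. Total: 272 + 83 = 355 months.

355 months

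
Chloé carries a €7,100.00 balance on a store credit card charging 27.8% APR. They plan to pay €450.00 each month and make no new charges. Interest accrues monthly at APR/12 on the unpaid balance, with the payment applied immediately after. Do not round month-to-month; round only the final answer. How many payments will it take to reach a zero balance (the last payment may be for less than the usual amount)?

20 months

Monthly rate r = 27.8%/12 = 2.31667% = 0.0231667.
Recurrence: B ← B·(1+r) − €450.00.
Month 1: interest €164.48; balance after payment €6,814.48.
Month 2: interest €157.87; balance after payment €6,522.35.
Closed form: n = −ln(1 − rB₀/P)/ln(1+r) = −ln(0.63448)/ln(1.02317) ≈ 19.865, so the balance reaches zero during payment 20.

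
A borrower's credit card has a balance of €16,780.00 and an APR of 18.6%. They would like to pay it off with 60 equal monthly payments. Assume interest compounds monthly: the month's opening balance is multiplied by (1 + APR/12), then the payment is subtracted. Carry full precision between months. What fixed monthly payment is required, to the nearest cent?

€431.60

Monthly rate r = 18.6%/12 = 1.55% = 0.0155.
Level-payment amortization: P = B₀·r / (1 − (1+r)^(−n)) = 16780.00·0.0155 / (1 − 1.0155^(−60)).
Denominator 1 − (1+r)^(−60) = 0.602621528.
P = 260.09 / 0.602621528 ≈ 431.60.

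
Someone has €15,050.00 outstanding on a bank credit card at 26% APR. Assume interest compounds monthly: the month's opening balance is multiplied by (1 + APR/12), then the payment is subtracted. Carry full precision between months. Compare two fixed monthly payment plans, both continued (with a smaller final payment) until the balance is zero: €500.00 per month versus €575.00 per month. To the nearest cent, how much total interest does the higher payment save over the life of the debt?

€2,174.51

Monthly rate r = 26%/12 = 2.16667% = 0.0216667.
At €500.00/mo: n = ⌈−ln(1 − rB₀/P)/ln(1+r)⌉ = 50 payments (last €134.08); total interest = total paid − €15,050.00 = €9,584.08.
At €575.00/mo: 40 payments (last €34.57); total interest €7,409.57.
Interest saved = €9,584.08 − €7,409.57 = €2,174.51.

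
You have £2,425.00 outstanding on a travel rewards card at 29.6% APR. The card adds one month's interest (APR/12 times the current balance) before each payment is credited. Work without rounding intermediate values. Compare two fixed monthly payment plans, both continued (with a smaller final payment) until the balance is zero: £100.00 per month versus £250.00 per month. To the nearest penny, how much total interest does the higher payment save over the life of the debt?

Monthly rate r = 29.6%/12 = 2.46667% = 0.0246667.
At £100.00/mo: n = ⌈−ln(1 − rB₀/P)/ln(1+r)⌉ = 38 payments (last £41.85); total interest = total paid − £2,425.00 = £1,316.85.
At £250.00/mo: 12 payments (last £56.25); total interest £381.25.
Interest saved = £1,316.85 − £381.25 = £935.60.

£935.60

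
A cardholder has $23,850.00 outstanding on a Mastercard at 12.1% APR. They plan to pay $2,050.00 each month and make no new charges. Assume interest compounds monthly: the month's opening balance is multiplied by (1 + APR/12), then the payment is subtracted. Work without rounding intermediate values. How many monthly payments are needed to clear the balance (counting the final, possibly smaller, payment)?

Monthly rate r = 12.1%/12 = 1.00833% = 0.0100833.
Recurrence: B ← B·(1+r) − $2,050.00.
Month 1: interest $240.49; balance after payment $22,040.49.
Month 2: interest $222.24; balance after payment $20,212.73.
Closed form: n = −ln(1 − rB₀/P)/ln(1+r) = −ln(0.88269)/ln(1.01008) ≈ 12.437, so the balance reaches zero during payment 13.

13 payments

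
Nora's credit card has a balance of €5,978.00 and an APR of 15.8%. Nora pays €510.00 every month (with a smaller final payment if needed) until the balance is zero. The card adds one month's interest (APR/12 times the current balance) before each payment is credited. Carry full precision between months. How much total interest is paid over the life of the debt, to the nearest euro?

Monthly rate r = 15.8%/12 = 1.31667% = 0.0131667.
Payoff takes n = ⌈−ln(1 − rB₀/P)/ln(1+r)⌉ = ⌈12.815⌉ = 13 payments; the last is €416.20.
Total paid = 12·€510.00 + €416.20 = €6,536.20.
Total interest = total paid − principal = €6,536.20 − €5,978.00 = €558.20.

€558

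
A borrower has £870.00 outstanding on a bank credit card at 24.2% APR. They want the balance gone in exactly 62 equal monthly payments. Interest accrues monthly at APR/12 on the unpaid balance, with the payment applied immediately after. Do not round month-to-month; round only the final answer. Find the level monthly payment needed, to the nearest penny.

Monthly rate r = 24.2%/12 = 2.01667% = 0.0201667.
Level-payment amortization: P = B₀·r / (1 − (1+r)^(−n)) = 870.00·0.0201667 / (1 − 1.02017^(−62)).
Denominator 1 − (1+r)^(−62) = 0.710005344.
P = 17.545 / 0.710005344 ≈ 24.71.

£24.71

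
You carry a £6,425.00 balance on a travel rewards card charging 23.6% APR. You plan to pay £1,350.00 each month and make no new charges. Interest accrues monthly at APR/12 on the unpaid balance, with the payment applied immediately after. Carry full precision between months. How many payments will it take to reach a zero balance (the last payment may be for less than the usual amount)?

6 payments

Monthly rate r = 23.6%/12 = 1.96667% = 0.0196667.
Recurrence: B ← B·(1+r) − £1,350.00.
Month 1: interest £126.36; balance after payment £5,201.36.
Month 2: interest £102.29; balance after payment £3,953.65.
Month 3: interest £77.76; balance after payment £2,681.41.
Month 4: interest £52.73; balance after payment £1,384.14.
Month 5: interest £27.22; balance after payment £61.36.
Month 6: interest £1.21; balance after payment £0.00.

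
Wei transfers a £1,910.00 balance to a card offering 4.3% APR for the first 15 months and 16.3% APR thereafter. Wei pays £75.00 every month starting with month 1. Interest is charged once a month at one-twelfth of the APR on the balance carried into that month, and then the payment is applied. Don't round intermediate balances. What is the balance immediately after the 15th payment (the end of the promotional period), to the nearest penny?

£861.62

Promo months 1–15 at r₀ = 4.3%/12 = 0.00358333; months 16+ at r₁ = 16.3%/12 = 0.0135833.
After month 15: iterate B ← B·(1+r₀) − £75.00 for 15 months → £861.62.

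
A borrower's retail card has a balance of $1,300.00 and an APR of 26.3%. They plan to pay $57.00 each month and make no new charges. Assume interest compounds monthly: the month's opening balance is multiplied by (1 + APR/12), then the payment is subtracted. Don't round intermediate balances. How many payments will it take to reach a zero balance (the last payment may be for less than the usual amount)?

32 months

Monthly rate r = 26.3%/12 = 2.19167% = 0.0219167.
Recurrence: B ← B·(1+r) − $57.00.
Month 1: interest $28.49; balance after payment $1,271.49.
Month 2: interest $27.87; balance after payment $1,242.36.
Closed form: n = −ln(1 − rB₀/P)/ln(1+r) = −ln(0.50015)/ln(1.02192) ≈ 31.958, so the balance reaches zero during payment 32.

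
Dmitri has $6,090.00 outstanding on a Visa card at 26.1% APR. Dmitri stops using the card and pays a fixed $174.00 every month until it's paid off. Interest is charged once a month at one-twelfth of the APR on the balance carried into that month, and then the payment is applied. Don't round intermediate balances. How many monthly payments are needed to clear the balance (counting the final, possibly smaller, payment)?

67 months

Monthly rate r = 26.1%/12 = 2.175% = 0.02175.
Recurrence: B ← B·(1+r) − $174.00.
Month 1: interest $132.46; balance after payment $6,048.46.
Month 2: interest $131.55; balance after payment $6,006.01.
Closed form: n = −ln(1 − rB₀/P)/ln(1+r) = −ln(0.23875)/ln(1.02175) ≈ 66.568, so the balance reaches zero during payment 67.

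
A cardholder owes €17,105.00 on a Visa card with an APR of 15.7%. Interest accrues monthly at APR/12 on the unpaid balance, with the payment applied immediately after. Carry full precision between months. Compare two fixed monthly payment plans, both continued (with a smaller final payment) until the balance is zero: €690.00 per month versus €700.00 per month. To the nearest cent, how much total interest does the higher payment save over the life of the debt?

€65.97

Monthly rate r = 15.7%/12 = 1.30833% = 0.0130833.
At €690.00/mo: n = ⌈−ln(1 − rB₀/P)/ln(1+r)⌉ = 31 payments (last €112.18); total interest = total paid − €17,105.00 = €3,707.18.
At €700.00/mo: 30 payments (last €446.21); total interest €3,641.21.
Interest saved = €3,707.18 − €3,641.21 = €65.97.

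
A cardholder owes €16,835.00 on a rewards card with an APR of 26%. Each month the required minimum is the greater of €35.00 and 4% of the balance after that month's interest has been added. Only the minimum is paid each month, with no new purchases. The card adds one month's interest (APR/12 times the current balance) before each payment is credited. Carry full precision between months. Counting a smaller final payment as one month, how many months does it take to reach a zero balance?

189 months

Monthly rate r = 26%/12 = 2.16667% = 0.0216667.
While 4% of the post-interest balance exceeds €35.00, each month B ← (B·(1+r))·(1 − 0.04), i.e. B shrinks by the factor (1+r)·0.96 = 0.9808.
This holds for months 1–154. Entering month 155 the balance is €850.36; 4% of the post-interest balance is now below €35.00, so the flat €35.00 minimum applies from here.
From month 155 a fixed €35.00 at rate r clears €850.36 in 35 more payments. Total: 154 + 35 = 189 months.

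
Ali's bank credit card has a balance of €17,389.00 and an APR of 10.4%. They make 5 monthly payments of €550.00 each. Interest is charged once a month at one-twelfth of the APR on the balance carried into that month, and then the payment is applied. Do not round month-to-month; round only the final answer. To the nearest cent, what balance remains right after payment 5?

€15,357.62

Monthly rate r = 10.4%/12 = 0.866667% = 0.00866667.
Each month: B ← B·(1+r) − €550.00.
Month 1: interest €150.70; balance after payment €16,989.70.
Month 2: interest €147.24; balance after payment €16,586.95.
Month 3: interest €143.75; balance after payment €16,180.70.
Month 4: interest €140.23; balance after payment €15,770.94.
Month 5: interest €136.68; balance after payment €15,357.62.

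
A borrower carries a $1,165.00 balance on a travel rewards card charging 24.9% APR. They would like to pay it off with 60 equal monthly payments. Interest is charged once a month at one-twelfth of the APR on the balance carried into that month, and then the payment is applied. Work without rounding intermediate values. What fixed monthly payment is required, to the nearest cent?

Monthly rate r = 24.9%/12 = 2.075% = 0.02075.
Level-payment amortization: P = B₀·r / (1 − (1+r)^(−n)) = 1165.00·0.02075 / (1 − 1.02075^(−60)).
Denominator 1 − (1+r)^(−60) = 0.708366987.
P = 24.1737 / 0.708366987 ≈ 34.13.

$34.13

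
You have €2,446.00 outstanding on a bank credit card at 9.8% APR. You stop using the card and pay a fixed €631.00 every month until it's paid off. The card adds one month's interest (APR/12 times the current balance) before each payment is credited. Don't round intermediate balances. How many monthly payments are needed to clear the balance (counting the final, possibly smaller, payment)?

Monthly rate r = 9.8%/12 = 0.816667% = 0.00816667.
Recurrence: B ← B·(1+r) − €631.00.
Month 1: interest €19.98; balance after payment €1,834.98.
Month 2: interest €14.99; balance after payment €1,218.96.
Month 3: interest €9.95; balance after payment €597.92.
Month 4: interest €4.88; balance after payment €0.00.

4 months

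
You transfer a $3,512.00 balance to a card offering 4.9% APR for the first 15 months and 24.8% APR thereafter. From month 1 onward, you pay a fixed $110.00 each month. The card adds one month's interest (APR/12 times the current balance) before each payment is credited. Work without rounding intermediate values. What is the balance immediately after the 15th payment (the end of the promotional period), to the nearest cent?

$2,035.36

Promo months 1–15 at r₀ = 4.9%/12 = 0.00408333; months 16+ at r₁ = 24.8%/12 = 0.0206667.
After month 15: iterate B ← B·(1+r₀) − $110.00 for 15 months → $2,035.36.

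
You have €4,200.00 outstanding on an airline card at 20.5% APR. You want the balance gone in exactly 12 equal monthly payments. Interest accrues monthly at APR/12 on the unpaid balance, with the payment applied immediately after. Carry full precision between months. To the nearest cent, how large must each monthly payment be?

€390.07

Monthly rate r = 20.5%/12 = 1.70833% = 0.0170833.
Level-payment amortization: P = B₀·r / (1 − (1+r)^(−n)) = 4200.00·0.0170833 / (1 − 1.01708^(−12)).
Denominator 1 − (1+r)^(−12) = 0.183941021.
P = 71.75 / 0.183941021 ≈ 390.07.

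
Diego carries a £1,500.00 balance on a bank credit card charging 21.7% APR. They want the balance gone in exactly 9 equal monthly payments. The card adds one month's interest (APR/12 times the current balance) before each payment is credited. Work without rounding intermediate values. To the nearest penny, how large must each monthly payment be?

Monthly rate r = 21.7%/12 = 1.80833% = 0.0180833.
Level-payment amortization: P = B₀·r / (1 − (1+r)^(−n)) = 1500.00·0.0180833 / (1 − 1.01808^(−9)).
Denominator 1 − (1+r)^(−9) = 0.14895985.
P = 27.125 / 0.14895985 ≈ 182.10.

£182.10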